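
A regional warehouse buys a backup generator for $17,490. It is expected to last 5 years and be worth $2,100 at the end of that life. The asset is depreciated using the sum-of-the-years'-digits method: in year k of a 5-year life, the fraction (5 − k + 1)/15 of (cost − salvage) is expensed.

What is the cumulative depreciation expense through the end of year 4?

$14,364

Depreciable base = $17,490 − $2,100 = $15,390.
Sum of the years' digits = 5+4+3+2+1 = 15.
Year 1: $15,390 × 5/15 = $5,130. Book value $12,360.
Year 2: $15,390 × 4/15 = $4,104. Book value $8,256.
Year 3: $15,390 × 3/15 = $3,078. Book value $5,178.
Year 4: $15,390 × 2/15 = $2,052. Book value $3,126.
Accumulated through year 4 = $17,490 − $3,126 = $14,364.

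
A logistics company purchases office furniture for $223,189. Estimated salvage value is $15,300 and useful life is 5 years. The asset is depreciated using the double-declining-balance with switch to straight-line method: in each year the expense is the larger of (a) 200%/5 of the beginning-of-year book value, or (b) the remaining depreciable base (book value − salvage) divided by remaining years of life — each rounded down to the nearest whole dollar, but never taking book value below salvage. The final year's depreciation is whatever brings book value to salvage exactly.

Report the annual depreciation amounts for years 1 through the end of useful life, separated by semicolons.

Depreciable base = $223,189 − $15,300 = $207,889.
Year 1: DB = ⌊$223,189 × 200%/5⌋ = $89,275; SL = ⌊$207,889/5⌋ = $41,577 → take DB $89,275. Book value $133,914.
Year 2: DB = ⌊$133,914 × 200%/5⌋ = $53,565; SL = ⌊$118,614/4⌋ = $29,653 → take DB $53,565. Book value $80,349.
Year 3: DB = ⌊$80,349 × 200%/5⌋ = $32,139; SL = ⌊$65,049/3⌋ = $21,683 → take DB $32,139. Book value $48,210.
Year 4: DB = ⌊$48,210 × 200%/5⌋ = $19,284; SL = ⌊$32,910/2⌋ = $16,455 → take DB $19,284. Book value $28,926.
Year 5 (final): $28,926 − $15,300 = $13,626. Book value $15,300.

$89,275; $53,565; $32,139; $19,284; $13,626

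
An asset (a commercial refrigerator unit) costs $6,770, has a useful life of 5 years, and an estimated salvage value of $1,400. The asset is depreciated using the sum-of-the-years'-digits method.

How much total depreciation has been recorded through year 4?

$5,012

Depreciable base = $6,770 − $1,400 = $5,370.
Sum of the years' digits = 5+4+3+2+1 = 15.
Year 1: $5,370 × 5/15 = $1,790. Book value $4,980.
Year 2: $5,370 × 4/15 = $1,432. Book value $3,548.
Year 3: $5,370 × 3/15 = $1,074. Book value $2,474.
Year 4: $5,370 × 2/15 = $716. Book value $1,758.
Accumulated through year 4 = $6,770 − $1,758 = $5,012.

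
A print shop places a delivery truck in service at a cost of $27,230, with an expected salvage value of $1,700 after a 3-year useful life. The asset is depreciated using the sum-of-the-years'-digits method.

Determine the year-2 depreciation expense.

$8,510

Depreciable base = $27,230 − $1,700 = $25,530.
Sum of the years' digits = 3+2+1 = 6.
Year 1: $25,530 × 3/6 = $12,765. Book value $14,465.
Year 2: $25,530 × 2/6 = $8,510. Book value $5,955.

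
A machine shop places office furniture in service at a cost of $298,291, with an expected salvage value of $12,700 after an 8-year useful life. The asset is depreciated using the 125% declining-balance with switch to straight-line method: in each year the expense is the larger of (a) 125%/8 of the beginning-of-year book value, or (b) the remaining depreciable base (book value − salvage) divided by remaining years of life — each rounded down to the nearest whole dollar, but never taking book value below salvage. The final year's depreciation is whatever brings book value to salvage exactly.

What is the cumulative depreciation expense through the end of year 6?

$219,037

Depreciable base = $298,291 − $12,700 = $285,591.
Year 1: DB = ⌊$298,291 × 125%/8⌋ = $46,607; SL = ⌊$285,591/8⌋ = $35,698 → take DB $46,607. Book value $251,684.
Year 2: DB = ⌊$251,684 × 125%/8⌋ = $39,325; SL = ⌊$238,984/7⌋ = $34,140 → take DB $39,325. Book value $212,359.
Year 3: DB = ⌊$212,359 × 125%/8⌋ = $33,181; SL = ⌊$199,659/6⌋ = $33,276 → take SL $33,276. Book value $179,083.
Year 4: DB = ⌊$179,083 × 125%/8⌋ = $27,981; SL = ⌊$166,383/5⌋ = $33,276 → take SL $33,276. Book value $145,807.
Year 5: DB = ⌊$145,807 × 125%/8⌋ = $22,782; SL = ⌊$133,107/4⌋ = $33,276 → take SL $33,276. Book value $112,531.
Year 6: DB = ⌊$112,531 × 125%/8⌋ = $17,582; SL = ⌊$99,831/3⌋ = $33,277 → take SL $33,277. Book value $79,254.
Accumulated through year 6 = $298,291 − $79,254 = $219,037.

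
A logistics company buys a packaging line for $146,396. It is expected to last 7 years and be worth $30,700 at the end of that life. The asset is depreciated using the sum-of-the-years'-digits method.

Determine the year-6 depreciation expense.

$8,264

Depreciable base = $146,396 − $30,700 = $115,696.
Sum of the years' digits = 7+6+5+4+3+2+1 = 28.
Year 1: $115,696 × 7/28 = $28,924. Book value $117,472.
Year 2: $115,696 × 6/28 = $24,792. Book value $92,680.
Year 3: $115,696 × 5/28 = $20,660. Book value $72,020.
Year 4: $115,696 × 4/28 = $16,528. Book value $55,492.
Year 5: $115,696 × 3/28 = $12,396. Book value $43,096.
Year 6: $115,696 × 2/28 = $8,264. Book value $34,832.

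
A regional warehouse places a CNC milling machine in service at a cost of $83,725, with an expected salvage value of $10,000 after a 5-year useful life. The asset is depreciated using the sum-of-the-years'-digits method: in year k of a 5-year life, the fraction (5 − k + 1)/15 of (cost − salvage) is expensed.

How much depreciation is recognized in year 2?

Depreciable base = $83,725 − $10,000 = $73,725.
Sum of the years' digits = 5+4+3+2+1 = 15.
Year 1: $73,725 × 5/15 = $24,575. Book value $59,150.
Year 2: $73,725 × 4/15 = $19,660. Book value $39,490.

$19,660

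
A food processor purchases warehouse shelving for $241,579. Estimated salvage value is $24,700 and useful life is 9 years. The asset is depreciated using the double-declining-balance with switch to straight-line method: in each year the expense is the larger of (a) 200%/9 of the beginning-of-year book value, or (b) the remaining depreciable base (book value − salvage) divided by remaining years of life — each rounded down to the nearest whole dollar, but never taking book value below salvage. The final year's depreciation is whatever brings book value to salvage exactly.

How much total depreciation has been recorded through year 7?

Depreciable base = $241,579 − $24,700 = $216,879.
Year 1: DB = ⌊$241,579 × 200%/9⌋ = $53,684; SL = ⌊$216,879/9⌋ = $24,097 → take DB $53,684. Book value $187,895.
Year 2: DB = ⌊$187,895 × 200%/9⌋ = $41,754; SL = ⌊$163,195/8⌋ = $20,399 → take DB $41,754. Book value $146,141.
Year 3: DB = ⌊$146,141 × 200%/9⌋ = $32,475; SL = ⌊$121,441/7⌋ = $17,348 → take DB $32,475. Book value $113,666.
Year 4: DB = ⌊$113,666 × 200%/9⌋ = $25,259; SL = ⌊$88,966/6⌋ = $14,827 → take DB $25,259. Book value $88,407.
Year 5: DB = ⌊$88,407 × 200%/9⌋ = $19,646; SL = ⌊$63,707/5⌋ = $12,741 → take DB $19,646. Book value $68,761.
Year 6: DB = ⌊$68,761 × 200%/9⌋ = $15,280; SL = ⌊$44,061/4⌋ = $11,015 → take DB $15,280. Book value $53,481.
Year 7: DB = ⌊$53,481 × 200%/9⌋ = $11,884; SL = ⌊$28,781/3⌋ = $9,593 → take DB $11,884. Book value $41,597.
Accumulated through year 7 = $241,579 − $41,597 = $199,982.

$199,982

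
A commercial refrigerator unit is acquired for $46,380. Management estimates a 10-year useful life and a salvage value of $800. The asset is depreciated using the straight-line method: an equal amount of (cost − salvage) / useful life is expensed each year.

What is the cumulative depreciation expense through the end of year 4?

Depreciable base = $46,380 − $800 = $45,580.
Annual expense = $45,580 / 10 = $4,558.
End of year 1: book value $41,822.
End of year 2: book value $37,264.
End of year 3: book value $32,706.
End of year 4: book value $28,148.
Accumulated through year 4 = $46,380 − $28,148 = $18,232.

$18,232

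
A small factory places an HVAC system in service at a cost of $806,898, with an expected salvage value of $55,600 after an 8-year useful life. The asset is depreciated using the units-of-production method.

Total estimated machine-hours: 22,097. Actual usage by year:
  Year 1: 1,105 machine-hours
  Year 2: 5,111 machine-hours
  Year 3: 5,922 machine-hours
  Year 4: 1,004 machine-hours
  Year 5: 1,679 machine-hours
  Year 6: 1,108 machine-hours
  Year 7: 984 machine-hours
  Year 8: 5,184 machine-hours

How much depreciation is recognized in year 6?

$37,672

Depreciable base = $806,898 − $55,600 = $751,298.
Rate = $751,298 / 22,097 machine-hours = $34 per machine-hour.
Year 1: 1,105 × $34 = $37,570. Book value $769,328.
Year 2: 5,111 × $34 = $173,774. Book value $595,554.
Year 3: 5,922 × $34 = $201,348. Book value $394,206.
Year 4: 1,004 × $34 = $34,136. Book value $360,070.
Year 5: 1,679 × $34 = $57,086. Book value $302,984.
Year 6: 1,108 × $34 = $37,672. Book value $265,312.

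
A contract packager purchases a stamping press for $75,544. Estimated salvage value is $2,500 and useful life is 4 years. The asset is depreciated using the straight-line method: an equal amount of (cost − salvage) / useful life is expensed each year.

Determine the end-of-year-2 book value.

Depreciable base = $75,544 − $2,500 = $73,044.
Annual expense = $73,044 / 4 = $18,261.
End of year 1: book value $57,283.
End of year 2: book value $39,022.

$39,022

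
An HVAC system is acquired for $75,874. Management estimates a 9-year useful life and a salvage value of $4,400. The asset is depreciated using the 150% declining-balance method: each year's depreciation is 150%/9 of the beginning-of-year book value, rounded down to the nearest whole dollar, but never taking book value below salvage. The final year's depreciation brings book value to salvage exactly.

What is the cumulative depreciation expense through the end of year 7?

$54,697

Depreciable base = $75,874 − $4,400 = $71,474.
Year 1: ⌊$75,874 × 150%/9⌋ = $12,645. Book value $63,229.
Year 2: ⌊$63,229 × 150%/9⌋ = $10,538. Book value $52,691.
Year 3: ⌊$52,691 × 150%/9⌋ = $8,781. Book value $43,910.
Year 4: ⌊$43,910 × 150%/9⌋ = $7,318. Book value $36,592.
Year 5: ⌊$36,592 × 150%/9⌋ = $6,098. Book value $30,494.
Year 6: ⌊$30,494 × 150%/9⌋ = $5,082. Book value $25,412.
Year 7: ⌊$25,412 × 150%/9⌋ = $4,235. Book value $21,177.
Accumulated through year 7 = $75,874 − $21,177 = $54,697.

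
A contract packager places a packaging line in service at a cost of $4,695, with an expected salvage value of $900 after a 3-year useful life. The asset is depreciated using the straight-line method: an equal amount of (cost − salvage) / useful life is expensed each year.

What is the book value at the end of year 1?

$3,430

Depreciable base = $4,695 − $900 = $3,795.
Annual expense = $3,795 / 3 = $1,265.
End of year 1: book value $3,430.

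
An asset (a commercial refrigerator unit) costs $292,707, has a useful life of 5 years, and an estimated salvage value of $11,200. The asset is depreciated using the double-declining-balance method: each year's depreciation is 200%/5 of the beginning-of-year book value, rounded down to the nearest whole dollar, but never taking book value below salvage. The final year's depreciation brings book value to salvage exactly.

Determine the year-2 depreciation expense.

Depreciable base = $292,707 − $11,200 = $281,507.
Year 1: ⌊$292,707 × 200%/5⌋ = $117,082. Book value $175,625.
Year 2: ⌊$175,625 × 200%/5⌋ = $70,250. Book value $105,375.

$70,250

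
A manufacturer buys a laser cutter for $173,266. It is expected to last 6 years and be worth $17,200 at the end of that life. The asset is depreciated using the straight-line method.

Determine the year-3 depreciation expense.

$26,011

Depreciable base = $173,266 − $17,200 = $156,066.
Annual expense = $156,066 / 6 = $26,011.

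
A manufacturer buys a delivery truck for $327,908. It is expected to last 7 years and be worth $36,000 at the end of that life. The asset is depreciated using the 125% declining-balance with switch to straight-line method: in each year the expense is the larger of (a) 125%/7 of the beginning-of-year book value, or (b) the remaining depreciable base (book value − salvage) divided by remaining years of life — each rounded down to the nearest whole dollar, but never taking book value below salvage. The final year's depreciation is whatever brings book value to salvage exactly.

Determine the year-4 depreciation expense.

$36,436

Depreciable base = $327,908 − $36,000 = $291,908.
Year 1: DB = ⌊$327,908 × 125%/7⌋ = $58,555; SL = ⌊$291,908/7⌋ = $41,701 → take DB $58,555. Book value $269,353.
Year 2: DB = ⌊$269,353 × 125%/7⌋ = $48,098; SL = ⌊$233,353/6⌋ = $38,892 → take DB $48,098. Book value $221,255.
Year 3: DB = ⌊$221,255 × 125%/7⌋ = $39,509; SL = ⌊$185,255/5⌋ = $37,051 → take DB $39,509. Book value $181,746.
Year 4: DB = ⌊$181,746 × 125%/7⌋ = $32,454; SL = ⌊$145,746/4⌋ = $36,436 → take SL $36,436. Book value $145,310.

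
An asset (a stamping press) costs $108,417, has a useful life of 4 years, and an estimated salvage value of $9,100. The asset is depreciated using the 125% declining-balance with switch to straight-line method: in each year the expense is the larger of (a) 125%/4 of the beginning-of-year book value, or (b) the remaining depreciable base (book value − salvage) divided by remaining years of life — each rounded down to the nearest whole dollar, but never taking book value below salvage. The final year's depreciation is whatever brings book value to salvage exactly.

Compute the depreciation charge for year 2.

$23,292

Depreciable base = $108,417 − $9,100 = $99,317.
Year 1: DB = ⌊$108,417 × 125%/4⌋ = $33,880; SL = ⌊$99,317/4⌋ = $24,829 → take DB $33,880. Book value $74,537.
Year 2: DB = ⌊$74,537 × 125%/4⌋ = $23,292; SL = ⌊$65,437/3⌋ = $21,812 → take DB $23,292. Book value $51,245.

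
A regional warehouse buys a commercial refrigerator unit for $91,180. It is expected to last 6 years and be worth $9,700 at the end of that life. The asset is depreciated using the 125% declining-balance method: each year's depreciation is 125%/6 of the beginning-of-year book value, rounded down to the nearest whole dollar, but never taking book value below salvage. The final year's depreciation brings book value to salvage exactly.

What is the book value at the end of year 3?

$45,242

Depreciable base = $91,180 − $9,700 = $81,480.
Year 1: ⌊$91,180 × 125%/6⌋ = $18,995. Book value $72,185.
Year 2: ⌊$72,185 × 125%/6⌋ = $15,038. Book value $57,147.
Year 3: ⌊$57,147 × 125%/6⌋ = $11,905. Book value $45,242.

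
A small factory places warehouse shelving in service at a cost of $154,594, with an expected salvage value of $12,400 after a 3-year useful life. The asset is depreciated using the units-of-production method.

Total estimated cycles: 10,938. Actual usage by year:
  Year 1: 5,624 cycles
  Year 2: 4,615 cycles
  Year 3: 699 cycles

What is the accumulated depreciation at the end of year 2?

$133,107

Depreciable base = $154,594 − $12,400 = $142,194.
Rate = $142,194 / 10,938 cycles = $13 per cycle.
Year 1: 5,624 × $13 = $73,112. Book value $81,482.
Year 2: 4,615 × $13 = $59,995. Book value $21,487.
Accumulated through year 2 = $154,594 − $21,487 = $133,107.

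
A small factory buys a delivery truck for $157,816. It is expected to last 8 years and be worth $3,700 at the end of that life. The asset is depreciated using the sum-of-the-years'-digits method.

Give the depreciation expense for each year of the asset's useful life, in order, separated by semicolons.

$34,248; $29,967; $25,686; $21,405; $17,124; $12,843; $8,562; $4,281

Depreciable base = $157,816 − $3,700 = $154,116.
Sum of the years' digits = 8+7+6+5+4+3+2+1 = 36.
Year 1: $154,116 × 8/36 = $34,248. Book value $123,568.
Year 2: $154,116 × 7/36 = $29,967. Book value $93,601.
Year 3: $154,116 × 6/36 = $25,686. Book value $67,915.
Year 4: $154,116 × 5/36 = $21,405. Book value $46,510.
Year 5: $154,116 × 4/36 = $17,124. Book value $29,386.
Year 6: $154,116 × 3/36 = $12,843. Book value $16,543.
Year 7: $154,116 × 2/36 = $8,562. Book value $7,981.
Year 8: $154,116 × 1/36 = $4,281. Book value $3,700.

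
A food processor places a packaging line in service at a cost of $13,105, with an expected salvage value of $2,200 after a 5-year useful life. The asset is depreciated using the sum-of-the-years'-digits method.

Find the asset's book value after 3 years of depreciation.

$4,381

Depreciable base = $13,105 − $2,200 = $10,905.
Sum of the years' digits = 5+4+3+2+1 = 15.
Year 1: $10,905 × 5/15 = $3,635. Book value $9,470.
Year 2: $10,905 × 4/15 = $2,908. Book value $6,562.
Year 3: $10,905 × 3/15 = $2,181. Book value $4,381.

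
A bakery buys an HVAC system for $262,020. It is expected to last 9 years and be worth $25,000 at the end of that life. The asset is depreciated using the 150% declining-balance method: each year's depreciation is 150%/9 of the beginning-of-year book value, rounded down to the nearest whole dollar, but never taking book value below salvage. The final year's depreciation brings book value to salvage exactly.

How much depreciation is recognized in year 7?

$14,625

Depreciable base = $262,020 − $25,000 = $237,020.
Year 1: ⌊$262,020 × 150%/9⌋ = $43,670. Book value $218,350.
Year 2: ⌊$218,350 × 150%/9⌋ = $36,391. Book value $181,959.
Year 3: ⌊$181,959 × 150%/9⌋ = $30,326. Book value $151,633.
Year 4: ⌊$151,633 × 150%/9⌋ = $25,272. Book value $126,361.
Year 5: ⌊$126,361 × 150%/9⌋ = $21,060. Book value $105,301.
Year 6: ⌊$105,301 × 150%/9⌋ = $17,550. Book value $87,751.
Year 7: ⌊$87,751 × 150%/9⌋ = $14,625. Book value $73,126.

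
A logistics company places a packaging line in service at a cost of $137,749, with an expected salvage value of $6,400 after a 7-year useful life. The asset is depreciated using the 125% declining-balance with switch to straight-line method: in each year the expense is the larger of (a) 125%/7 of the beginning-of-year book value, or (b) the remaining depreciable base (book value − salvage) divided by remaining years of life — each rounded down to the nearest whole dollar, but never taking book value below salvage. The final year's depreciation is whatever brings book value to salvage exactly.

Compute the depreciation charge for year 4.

Depreciable base = $137,749 − $6,400 = $131,349.
Year 1: DB = ⌊$137,749 × 125%/7⌋ = $24,598; SL = ⌊$131,349/7⌋ = $18,764 → take DB $24,598. Book value $113,151.
Year 2: DB = ⌊$113,151 × 125%/7⌋ = $20,205; SL = ⌊$106,751/6⌋ = $17,791 → take DB $20,205. Book value $92,946.
Year 3: DB = ⌊$92,946 × 125%/7⌋ = $16,597; SL = ⌊$86,546/5⌋ = $17,309 → take SL $17,309. Book value $75,637.
Year 4: DB = ⌊$75,637 × 125%/7⌋ = $13,506; SL = ⌊$69,237/4⌋ = $17,309 → take SL $17,309. Book value $58,328.

$17,309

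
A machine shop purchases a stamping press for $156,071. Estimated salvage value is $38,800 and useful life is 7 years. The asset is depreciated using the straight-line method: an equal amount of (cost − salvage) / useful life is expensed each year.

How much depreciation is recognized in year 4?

$16,753

Depreciable base = $156,071 − $38,800 = $117,271.
Annual expense = $117,271 / 7 = $16,753.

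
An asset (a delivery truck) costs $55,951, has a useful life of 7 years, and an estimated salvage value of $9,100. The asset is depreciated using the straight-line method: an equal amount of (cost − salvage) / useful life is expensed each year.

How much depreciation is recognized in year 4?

Depreciable base = $55,951 − $9,100 = $46,851.
Annual expense = $46,851 / 7 = $6,693.

$6,693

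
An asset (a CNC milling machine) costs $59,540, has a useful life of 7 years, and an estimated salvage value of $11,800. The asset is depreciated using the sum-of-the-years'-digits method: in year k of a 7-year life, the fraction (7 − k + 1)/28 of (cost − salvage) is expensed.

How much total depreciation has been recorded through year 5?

$42,625

Depreciable base = $59,540 − $11,800 = $47,740.
Sum of the years' digits = 7+6+5+4+3+2+1 = 28.
Year 1: $47,740 × 7/28 = $11,935. Book value $47,605.
Year 2: $47,740 × 6/28 = $10,230. Book value $37,375.
Year 3: $47,740 × 5/28 = $8,525. Book value $28,850.
Year 4: $47,740 × 4/28 = $6,820. Book value $22,030.
Year 5: $47,740 × 3/28 = $5,115. Book value $16,915.
Accumulated through year 5 = $59,540 − $16,915 = $42,625.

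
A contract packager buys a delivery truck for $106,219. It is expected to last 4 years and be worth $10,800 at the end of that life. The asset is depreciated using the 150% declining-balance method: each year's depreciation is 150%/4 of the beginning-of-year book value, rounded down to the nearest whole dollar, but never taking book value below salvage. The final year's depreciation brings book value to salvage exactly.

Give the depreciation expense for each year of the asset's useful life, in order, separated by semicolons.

$39,832; $24,895; $15,559; $15,133

Depreciable base = $106,219 − $10,800 = $95,419.
Year 1: ⌊$106,219 × 150%/4⌋ = $39,832. Book value $66,387.
Year 2: ⌊$66,387 × 150%/4⌋ = $24,895. Book value $41,492.
Year 3: ⌊$41,492 × 150%/4⌋ = $15,559. Book value $25,933.
Year 4 (final): $25,933 − $10,800 = $15,133. Book value $10,800.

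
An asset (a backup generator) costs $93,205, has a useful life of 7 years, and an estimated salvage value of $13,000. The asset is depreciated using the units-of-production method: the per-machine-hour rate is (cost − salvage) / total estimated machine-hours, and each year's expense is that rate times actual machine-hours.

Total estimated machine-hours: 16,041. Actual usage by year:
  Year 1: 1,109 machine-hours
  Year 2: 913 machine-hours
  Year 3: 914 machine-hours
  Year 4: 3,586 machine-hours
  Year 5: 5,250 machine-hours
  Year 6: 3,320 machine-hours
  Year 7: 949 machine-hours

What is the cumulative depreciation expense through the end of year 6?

$75,460

Depreciable base = $93,205 − $13,000 = $80,205.
Rate = $80,205 / 16,041 machine-hours = $5 per machine-hour.
Year 1: 1,109 × $5 = $5,545. Book value $87,660.
Year 2: 913 × $5 = $4,565. Book value $83,095.
Year 3: 914 × $5 = $4,570. Book value $78,525.
Year 4: 3,586 × $5 = $17,930. Book value $60,595.
Year 5: 5,250 × $5 = $26,250. Book value $34,345.
Year 6: 3,320 × $5 = $16,600. Book value $17,745.
Accumulated through year 6 = $93,205 − $17,745 = $75,460.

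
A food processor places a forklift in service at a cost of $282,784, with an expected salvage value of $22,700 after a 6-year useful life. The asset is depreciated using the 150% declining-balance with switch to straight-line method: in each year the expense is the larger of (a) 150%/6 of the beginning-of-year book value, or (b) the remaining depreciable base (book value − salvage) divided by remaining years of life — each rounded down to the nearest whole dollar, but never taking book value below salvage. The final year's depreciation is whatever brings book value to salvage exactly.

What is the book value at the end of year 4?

Depreciable base = $282,784 − $22,700 = $260,084.
Year 1: DB = ⌊$282,784 × 150%/6⌋ = $70,696; SL = ⌊$260,084/6⌋ = $43,347 → take DB $70,696. Book value $212,088.
Year 2: DB = ⌊$212,088 × 150%/6⌋ = $53,022; SL = ⌊$189,388/5⌋ = $37,877 → take DB $53,022. Book value $159,066.
Year 3: DB = ⌊$159,066 × 150%/6⌋ = $39,766; SL = ⌊$136,366/4⌋ = $34,091 → take DB $39,766. Book value $119,300.
Year 4: DB = ⌊$119,300 × 150%/6⌋ = $29,825; SL = ⌊$96,600/3⌋ = $32,200 → take SL $32,200. Book value $87,100.

$87,100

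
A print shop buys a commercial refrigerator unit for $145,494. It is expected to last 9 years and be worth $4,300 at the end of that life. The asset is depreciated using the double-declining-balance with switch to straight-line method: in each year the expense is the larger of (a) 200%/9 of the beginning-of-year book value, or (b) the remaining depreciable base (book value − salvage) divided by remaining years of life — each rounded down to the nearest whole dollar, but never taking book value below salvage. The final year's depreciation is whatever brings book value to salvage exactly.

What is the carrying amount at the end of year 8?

Depreciable base = $145,494 − $4,300 = $141,194.
Year 1: DB = ⌊$145,494 × 200%/9⌋ = $32,332; SL = ⌊$141,194/9⌋ = $15,688 → take DB $32,332. Book value $113,162.
Year 2: DB = ⌊$113,162 × 200%/9⌋ = $25,147; SL = ⌊$108,862/8⌋ = $13,607 → take DB $25,147. Book value $88,015.
Year 3: DB = ⌊$88,015 × 200%/9⌋ = $19,558; SL = ⌊$83,715/7⌋ = $11,959 → take DB $19,558. Book value $68,457.
Year 4: DB = ⌊$68,457 × 200%/9⌋ = $15,212; SL = ⌊$64,157/6⌋ = $10,692 → take DB $15,212. Book value $53,245.
Year 5: DB = ⌊$53,245 × 200%/9⌋ = $11,832; SL = ⌊$48,945/5⌋ = $9,789 → take DB $11,832. Book value $41,413.
Year 6: DB = ⌊$41,413 × 200%/9⌋ = $9,202; SL = ⌊$37,113/4⌋ = $9,278 → take SL $9,278. Book value $32,135.
Year 7: DB = ⌊$32,135 × 200%/9⌋ = $7,141; SL = ⌊$27,835/3⌋ = $9,278 → take SL $9,278. Book value $22,857.
Year 8: DB = ⌊$22,857 × 200%/9⌋ = $5,079; SL = ⌊$18,557/2⌋ = $9,278 → take SL $9,278. Book value $13,579.

$13,579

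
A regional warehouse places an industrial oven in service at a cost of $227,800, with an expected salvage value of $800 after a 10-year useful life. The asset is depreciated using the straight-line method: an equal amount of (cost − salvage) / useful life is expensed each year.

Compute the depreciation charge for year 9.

$22,700

Depreciable base = $227,800 − $800 = $227,000.
Annual expense = $227,000 / 10 = $22,700.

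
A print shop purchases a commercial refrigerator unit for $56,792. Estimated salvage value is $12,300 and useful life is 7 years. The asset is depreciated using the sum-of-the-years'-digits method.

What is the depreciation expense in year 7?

$1,589

Depreciable base = $56,792 − $12,300 = $44,492.
Sum of the years' digits = 7+6+5+4+3+2+1 = 28.
Year 1: $44,492 × 7/28 = $11,123. Book value $45,669.
Year 2: $44,492 × 6/28 = $9,534. Book value $36,135.
Year 3: $44,492 × 5/28 = $7,945. Book value $28,190.
Year 4: $44,492 × 4/28 = $6,356. Book value $21,834.
Year 5: $44,492 × 3/28 = $4,767. Book value $17,067.
Year 6: $44,492 × 2/28 = $3,178. Book value $13,889.
Year 7: $44,492 × 1/28 = $1,589. Book value $12,300.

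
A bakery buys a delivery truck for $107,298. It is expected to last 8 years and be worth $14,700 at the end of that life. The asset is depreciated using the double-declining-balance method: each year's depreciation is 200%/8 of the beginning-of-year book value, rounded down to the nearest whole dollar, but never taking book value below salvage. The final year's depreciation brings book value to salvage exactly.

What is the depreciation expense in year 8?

Depreciable base = $107,298 − $14,700 = $92,598.
Year 1: ⌊$107,298 × 200%/8⌋ = $26,824. Book value $80,474.
Year 2: ⌊$80,474 × 200%/8⌋ = $20,118. Book value $60,356.
Year 3: ⌊$60,356 × 200%/8⌋ = $15,089. Book value $45,267.
Year 4: ⌊$45,267 × 200%/8⌋ = $11,316. Book value $33,951.
Year 5: ⌊$33,951 × 200%/8⌋ = $8,487. Book value $25,464.
Year 6: ⌊$25,464 × 200%/8⌋ = $6,366. Book value $19,098.
Year 7: ⌊$19,098 × 200%/8⌋ = $4,774, capped at $4,398. Book value $14,700.
Year 8 (final): $14,700 − $14,700 = $0. Book value $14,700.

$0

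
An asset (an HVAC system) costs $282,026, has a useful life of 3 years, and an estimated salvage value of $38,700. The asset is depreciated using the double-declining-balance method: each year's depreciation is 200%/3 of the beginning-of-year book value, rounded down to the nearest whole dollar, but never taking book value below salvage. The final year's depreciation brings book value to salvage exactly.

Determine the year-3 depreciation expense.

Depreciable base = $282,026 − $38,700 = $243,326.
Year 1: ⌊$282,026 × 200%/3⌋ = $188,017. Book value $94,009.
Year 2: ⌊$94,009 × 200%/3⌋ = $62,672, capped at $55,309. Book value $38,700.
Year 3 (final): $38,700 − $38,700 = $0. Book value $38,700.

$0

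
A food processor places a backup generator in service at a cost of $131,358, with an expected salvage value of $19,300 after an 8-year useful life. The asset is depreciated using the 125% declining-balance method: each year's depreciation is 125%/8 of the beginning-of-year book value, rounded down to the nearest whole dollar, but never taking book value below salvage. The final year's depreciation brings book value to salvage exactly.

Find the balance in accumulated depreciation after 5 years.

Depreciable base = $131,358 − $19,300 = $112,058.
Year 1: ⌊$131,358 × 125%/8⌋ = $20,524. Book value $110,834.
Year 2: ⌊$110,834 × 125%/8⌋ = $17,317. Book value $93,517.
Year 3: ⌊$93,517 × 125%/8⌋ = $14,612. Book value $78,905.
Year 4: ⌊$78,905 × 125%/8⌋ = $12,328. Book value $66,577.
Year 5: ⌊$66,577 × 125%/8⌋ = $10,402. Book value $56,175.
Accumulated through year 5 = $131,358 − $56,175 = $75,183.

$75,183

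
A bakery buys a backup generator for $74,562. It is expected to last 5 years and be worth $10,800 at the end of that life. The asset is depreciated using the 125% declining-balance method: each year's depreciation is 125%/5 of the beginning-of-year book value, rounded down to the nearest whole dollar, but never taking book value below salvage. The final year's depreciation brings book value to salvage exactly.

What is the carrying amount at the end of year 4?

$23,593

Depreciable base = $74,562 − $10,800 = $63,762.
Year 1: ⌊$74,562 × 125%/5⌋ = $18,640. Book value $55,922.
Year 2: ⌊$55,922 × 125%/5⌋ = $13,980. Book value $41,942.
Year 3: ⌊$41,942 × 125%/5⌋ = $10,485. Book value $31,457.
Year 4: ⌊$31,457 × 125%/5⌋ = $7,864. Book value $23,593.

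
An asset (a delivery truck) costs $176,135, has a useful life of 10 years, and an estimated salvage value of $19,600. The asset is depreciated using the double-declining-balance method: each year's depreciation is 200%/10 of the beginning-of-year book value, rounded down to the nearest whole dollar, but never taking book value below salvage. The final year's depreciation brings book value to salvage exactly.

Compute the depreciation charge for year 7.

Depreciable base = $176,135 − $19,600 = $156,535.
Year 1: ⌊$176,135 × 200%/10⌋ = $35,227. Book value $140,908.
Year 2: ⌊$140,908 × 200%/10⌋ = $28,181. Book value $112,727.
Year 3: ⌊$112,727 × 200%/10⌋ = $22,545. Book value $90,182.
Year 4: ⌊$90,182 × 200%/10⌋ = $18,036. Book value $72,146.
Year 5: ⌊$72,146 × 200%/10⌋ = $14,429. Book value $57,717.
Year 6: ⌊$57,717 × 200%/10⌋ = $11,543. Book value $46,174.
Year 7: ⌊$46,174 × 200%/10⌋ = $9,234. Book value $36,940.

$9,234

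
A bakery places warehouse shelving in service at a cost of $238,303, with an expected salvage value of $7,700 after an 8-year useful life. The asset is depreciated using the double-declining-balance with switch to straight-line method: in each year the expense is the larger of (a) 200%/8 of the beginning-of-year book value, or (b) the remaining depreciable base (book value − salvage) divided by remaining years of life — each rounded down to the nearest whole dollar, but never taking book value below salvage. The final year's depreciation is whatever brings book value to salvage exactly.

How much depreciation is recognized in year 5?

Depreciable base = $238,303 − $7,700 = $230,603.
Year 1: DB = ⌊$238,303 × 200%/8⌋ = $59,575; SL = ⌊$230,603/8⌋ = $28,825 → take DB $59,575. Book value $178,728.
Year 2: DB = ⌊$178,728 × 200%/8⌋ = $44,682; SL = ⌊$171,028/7⌋ = $24,432 → take DB $44,682. Book value $134,046.
Year 3: DB = ⌊$134,046 × 200%/8⌋ = $33,511; SL = ⌊$126,346/6⌋ = $21,057 → take DB $33,511. Book value $100,535.
Year 4: DB = ⌊$100,535 × 200%/8⌋ = $25,133; SL = ⌊$92,835/5⌋ = $18,567 → take DB $25,133. Book value $75,402.
Year 5: DB = ⌊$75,402 × 200%/8⌋ = $18,850; SL = ⌊$67,702/4⌋ = $16,925 → take DB $18,850. Book value $56,552.

$18,850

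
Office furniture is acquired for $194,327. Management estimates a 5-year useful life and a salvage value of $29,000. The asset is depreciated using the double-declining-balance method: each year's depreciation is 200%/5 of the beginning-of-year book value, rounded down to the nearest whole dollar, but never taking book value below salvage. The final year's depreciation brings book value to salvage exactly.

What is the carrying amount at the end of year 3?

$41,976

Depreciable base = $194,327 − $29,000 = $165,327.
Year 1: ⌊$194,327 × 200%/5⌋ = $77,730. Book value $116,597.
Year 2: ⌊$116,597 × 200%/5⌋ = $46,638. Book value $69,959.
Year 3: ⌊$69,959 × 200%/5⌋ = $27,983. Book value $41,976.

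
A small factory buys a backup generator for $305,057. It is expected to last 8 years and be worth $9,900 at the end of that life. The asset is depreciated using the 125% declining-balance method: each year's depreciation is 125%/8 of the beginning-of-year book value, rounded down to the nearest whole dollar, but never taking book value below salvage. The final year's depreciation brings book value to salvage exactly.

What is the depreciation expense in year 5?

Depreciable base = $305,057 − $9,900 = $295,157.
Year 1: ⌊$305,057 × 125%/8⌋ = $47,665. Book value $257,392.
Year 2: ⌊$257,392 × 125%/8⌋ = $40,217. Book value $217,175.
Year 3: ⌊$217,175 × 125%/8⌋ = $33,933. Book value $183,242.
Year 4: ⌊$183,242 × 125%/8⌋ = $28,631. Book value $154,611.
Year 5: ⌊$154,611 × 125%/8⌋ = $24,157. Book value $130,454.

$24,157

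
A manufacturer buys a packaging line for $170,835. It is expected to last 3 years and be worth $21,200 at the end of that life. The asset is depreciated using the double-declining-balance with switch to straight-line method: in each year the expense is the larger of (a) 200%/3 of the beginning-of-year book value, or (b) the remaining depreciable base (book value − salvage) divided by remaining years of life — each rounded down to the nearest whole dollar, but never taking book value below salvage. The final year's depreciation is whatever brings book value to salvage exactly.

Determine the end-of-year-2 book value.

Depreciable base = $170,835 − $21,200 = $149,635.
Year 1: DB = ⌊$170,835 × 200%/3⌋ = $113,890; SL = ⌊$149,635/3⌋ = $49,878 → take DB $113,890. Book value $56,945.
Year 2: DB = ⌊$56,945 × 200%/3⌋ = $37,963; SL = ⌊$35,745/2⌋ = $17,872 → take DB $37,963, capped at $35,745. Book value $21,200.

$21,200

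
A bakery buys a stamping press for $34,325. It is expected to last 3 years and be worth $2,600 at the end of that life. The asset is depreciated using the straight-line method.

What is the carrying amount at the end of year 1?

$23,750

Depreciable base = $34,325 − $2,600 = $31,725.
Annual expense = $31,725 / 3 = $10,575.
End of year 1: book value $23,750.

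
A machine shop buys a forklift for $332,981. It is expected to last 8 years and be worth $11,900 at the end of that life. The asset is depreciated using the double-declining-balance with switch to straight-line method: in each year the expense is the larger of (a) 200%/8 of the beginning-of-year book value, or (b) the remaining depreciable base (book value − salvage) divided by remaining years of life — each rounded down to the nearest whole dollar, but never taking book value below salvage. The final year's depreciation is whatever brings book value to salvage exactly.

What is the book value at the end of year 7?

$34,273

Depreciable base = $332,981 − $11,900 = $321,081.
Year 1: DB = ⌊$332,981 × 200%/8⌋ = $83,245; SL = ⌊$321,081/8⌋ = $40,135 → take DB $83,245. Book value $249,736.
Year 2: DB = ⌊$249,736 × 200%/8⌋ = $62,434; SL = ⌊$237,836/7⌋ = $33,976 → take DB $62,434. Book value $187,302.
Year 3: DB = ⌊$187,302 × 200%/8⌋ = $46,825; SL = ⌊$175,402/6⌋ = $29,233 → take DB $46,825. Book value $140,477.
Year 4: DB = ⌊$140,477 × 200%/8⌋ = $35,119; SL = ⌊$128,577/5⌋ = $25,715 → take DB $35,119. Book value $105,358.
Year 5: DB = ⌊$105,358 × 200%/8⌋ = $26,339; SL = ⌊$93,458/4⌋ = $23,364 → take DB $26,339. Book value $79,019.
Year 6: DB = ⌊$79,019 × 200%/8⌋ = $19,754; SL = ⌊$67,119/3⌋ = $22,373 → take SL $22,373. Book value $56,646.
Year 7: DB = ⌊$56,646 × 200%/8⌋ = $14,161; SL = ⌊$44,746/2⌋ = $22,373 → take SL $22,373. Book value $34,273.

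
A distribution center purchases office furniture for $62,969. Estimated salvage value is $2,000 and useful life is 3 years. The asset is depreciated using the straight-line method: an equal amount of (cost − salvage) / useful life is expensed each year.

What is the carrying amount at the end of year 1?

Depreciable base = $62,969 − $2,000 = $60,969.
Annual expense = $60,969 / 3 = $20,323.
End of year 1: book value $42,646.

$42,646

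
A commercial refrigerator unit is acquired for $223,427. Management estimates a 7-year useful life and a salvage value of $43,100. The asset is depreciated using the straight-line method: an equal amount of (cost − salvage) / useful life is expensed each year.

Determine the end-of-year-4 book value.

Depreciable base = $223,427 − $43,100 = $180,327.
Annual expense = $180,327 / 7 = $25,761.
End of year 1: book value $197,666.
End of year 2: book value $171,905.
End of year 3: book value $146,144.
End of year 4: book value $120,383.

$120,383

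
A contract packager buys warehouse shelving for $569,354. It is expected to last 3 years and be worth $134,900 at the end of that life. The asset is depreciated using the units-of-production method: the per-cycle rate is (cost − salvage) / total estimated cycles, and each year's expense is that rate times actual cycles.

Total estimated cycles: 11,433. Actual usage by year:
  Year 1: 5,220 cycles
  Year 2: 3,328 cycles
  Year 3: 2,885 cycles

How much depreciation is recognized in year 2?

Depreciable base = $569,354 − $134,900 = $434,454.
Rate = $434,454 / 11,433 cycles = $38 per cycle.
Year 1: 5,220 × $38 = $198,360. Book value $370,994.
Year 2: 3,328 × $38 = $126,464. Book value $244,530.

$126,464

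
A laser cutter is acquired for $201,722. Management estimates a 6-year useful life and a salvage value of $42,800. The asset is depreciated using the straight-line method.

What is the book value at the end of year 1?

Depreciable base = $201,722 − $42,800 = $158,922.
Annual expense = $158,922 / 6 = $26,487.
End of year 1: book value $175,235.

$175,235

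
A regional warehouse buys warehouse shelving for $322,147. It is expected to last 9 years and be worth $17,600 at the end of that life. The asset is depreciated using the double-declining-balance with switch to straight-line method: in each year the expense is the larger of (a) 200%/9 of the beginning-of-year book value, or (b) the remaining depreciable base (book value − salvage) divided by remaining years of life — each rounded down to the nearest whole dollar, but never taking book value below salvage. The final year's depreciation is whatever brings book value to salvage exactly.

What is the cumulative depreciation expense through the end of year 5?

Depreciable base = $322,147 − $17,600 = $304,547.
Year 1: DB = ⌊$322,147 × 200%/9⌋ = $71,588; SL = ⌊$304,547/9⌋ = $33,838 → take DB $71,588. Book value $250,559.
Year 2: DB = ⌊$250,559 × 200%/9⌋ = $55,679; SL = ⌊$232,959/8⌋ = $29,119 → take DB $55,679. Book value $194,880.
Year 3: DB = ⌊$194,880 × 200%/9⌋ = $43,306; SL = ⌊$177,280/7⌋ = $25,325 → take DB $43,306. Book value $151,574.
Year 4: DB = ⌊$151,574 × 200%/9⌋ = $33,683; SL = ⌊$133,974/6⌋ = $22,329 → take DB $33,683. Book value $117,891.
Year 5: DB = ⌊$117,891 × 200%/9⌋ = $26,198; SL = ⌊$100,291/5⌋ = $20,058 → take DB $26,198. Book value $91,693.
Accumulated through year 5 = $322,147 − $91,693 = $230,454.

$230,454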